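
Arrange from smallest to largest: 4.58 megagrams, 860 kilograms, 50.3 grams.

50.3 grams < 860 kilograms < 4.58 megagrams

4.58 megagrams = 4580000 grams
860 kilograms = 860000 grams
50.3 grams = 50.3 grams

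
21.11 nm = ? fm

nano = 10^-9, femto = 10^-15; factor is 10^6.
21.11 × 10^6 = 21110000

21110000 fm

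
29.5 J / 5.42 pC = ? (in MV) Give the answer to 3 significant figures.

(29.5) / (5.42 × 10⁻¹²) = 5.4428 × 10¹² V

5440000 MV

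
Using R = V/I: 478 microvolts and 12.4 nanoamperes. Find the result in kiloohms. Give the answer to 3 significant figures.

(478 × 10⁻⁶) / (12.4 × 10⁻⁹) = 38.548 × 10³ Ω

38.5 kiloohms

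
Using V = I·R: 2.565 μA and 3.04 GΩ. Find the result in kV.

7.7976 kV

2.565e-6 × 3.04e9 = 7.7976e3 V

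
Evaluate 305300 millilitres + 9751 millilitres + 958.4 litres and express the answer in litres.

In litres:
  305300 millilitres = 305300e-3 litres = 305.3
  9751 millilitres = 9751e-3 litres = 9.751
  958.4 litres → 958.4
Sum: 305.3 + 9.751 + 958.4 = 1273.451

1273.451 litres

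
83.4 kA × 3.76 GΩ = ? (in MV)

313584000 MV

83.4e3 × 3.76e9 = 313.584e12 V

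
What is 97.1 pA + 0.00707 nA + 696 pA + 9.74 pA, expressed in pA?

809.91 pA

In pA:
  97.1 pA → 97.1
  0.00707 nA = 0.00707 × 10^3 pA = 7.07
  696 pA → 696
  9.74 pA → 9.74
Sum: 97.1 + 7.07 + 696 + 9.74 = 809.91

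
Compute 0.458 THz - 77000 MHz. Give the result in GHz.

In GHz:
  0.458 THz = 0.458 × 10^3 GHz = 458
  77000 MHz = 77000 × 10^-3 GHz = 77
Difference: 458 - 77 = 381

381 GHz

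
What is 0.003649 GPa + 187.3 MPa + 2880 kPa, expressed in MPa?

193.829 MPa

In MPa:
  0.003649 GPa = 0.003649 × 10³ MPa = 3.649
  187.3 MPa → 187.3
  2880 kPa = 2880 × 10⁻³ MPa = 2.88
Sum: 3.649 + 187.3 + 2.88 = 193.829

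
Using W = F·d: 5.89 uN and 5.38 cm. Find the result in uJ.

0.316882 uJ

5.89e-6 × 5.38e-2 = 31.6882e-8 J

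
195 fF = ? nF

0.000195 nF

femto = 10⁻¹⁵, nano = 10⁻⁹; factor is 10⁻⁶.
195 × 10⁻⁶ = 0.000195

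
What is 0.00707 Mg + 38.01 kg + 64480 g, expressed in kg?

In kg:
  0.00707 Mg = 0.00707e3 kg = 7.07
  38.01 kg → 38.01
  64480 g = 64480e-3 kg = 64.48
Sum: 7.07 + 38.01 + 64.48 = 109.56

109.56 kg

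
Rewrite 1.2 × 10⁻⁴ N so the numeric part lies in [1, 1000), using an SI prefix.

120 uN

= 120 × 10⁻⁶ N; 10⁻⁶ is micro.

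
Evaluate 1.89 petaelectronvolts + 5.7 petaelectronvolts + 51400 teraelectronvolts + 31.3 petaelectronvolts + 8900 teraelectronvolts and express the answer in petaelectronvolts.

In petaelectronvolts:
  1.89 petaelectronvolts → 1.89
  5.7 petaelectronvolts → 5.7
  51400 teraelectronvolts = 51400 × 10^-3 petaelectronvolts = 51.4
  31.3 petaelectronvolts → 31.3
  8900 teraelectronvolts = 8900 × 10^-3 petaelectronvolts = 8.9
Sum: 1.89 + 5.7 + 51.4 + 31.3 + 8.9 = 99.19

99.19 petaelectronvolts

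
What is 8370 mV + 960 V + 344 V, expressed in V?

1312.37 V

In V:
  8370 mV = 8370 × 10⁻³ V = 8.37
  960 V → 960
  344 V → 344
Sum: 8.37 + 960 + 344 = 1312.37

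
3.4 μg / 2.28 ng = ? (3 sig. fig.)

1490

(3.4 × 10⁻⁶) / (2.28 × 10⁻⁹) = 1.491 × 10³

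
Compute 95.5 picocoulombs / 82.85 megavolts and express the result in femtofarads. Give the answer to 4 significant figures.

(95.5 × 10^-12) / (82.85 × 10^6) = 1.15269 × 10^-18 F

0.001153 femtofarads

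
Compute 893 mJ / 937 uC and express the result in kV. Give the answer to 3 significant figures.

0.953 kV

(893 × 10^-3) / (937 × 10^-6) = 0.95304 × 10^3 V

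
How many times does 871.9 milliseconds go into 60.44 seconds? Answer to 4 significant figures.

(60.44) / (871.9e-3) = 0.06932e3

69.32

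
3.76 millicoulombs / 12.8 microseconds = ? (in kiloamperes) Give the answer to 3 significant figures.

(3.76 × 10^-3) / (12.8 × 10^-6) = 0.29375 × 10^3 A

0.294 kiloamperes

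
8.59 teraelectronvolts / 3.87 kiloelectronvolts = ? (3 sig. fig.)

(8.59 × 10¹²) / (3.87 × 10³) = 2.22 × 10⁹

2220000000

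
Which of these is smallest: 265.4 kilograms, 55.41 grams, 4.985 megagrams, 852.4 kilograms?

265.4 kilograms = 265400 grams
55.41 grams = 55.41 grams
4.985 megagrams = 4985000 grams
852.4 kilograms = 852400 grams

55.41 grams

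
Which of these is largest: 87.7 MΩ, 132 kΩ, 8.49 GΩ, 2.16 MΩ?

87.7 MΩ = 87700000 Ω
132 kΩ = 132000 Ω
8.49 GΩ = 8490000000 Ω
2.16 MΩ = 2160000 Ω

8.49 GΩ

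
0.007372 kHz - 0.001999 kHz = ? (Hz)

In Hz:
  0.007372 kHz = 0.007372 × 10³ Hz = 7.372
  0.001999 kHz = 0.001999 × 10³ Hz = 1.999
Difference: 7.372 - 1.999 = 5.373

5.373 Hz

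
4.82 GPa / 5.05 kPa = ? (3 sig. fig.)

954000

(4.82 × 10^9) / (5.05 × 10^3) = 0.9545 × 10^6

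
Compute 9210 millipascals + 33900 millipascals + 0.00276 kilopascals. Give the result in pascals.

In pascals:
  9210 millipascals = 9210 × 10⁻³ pascals = 9.21
  33900 millipascals = 33900 × 10⁻³ pascals = 33.9
  0.00276 kilopascals = 0.00276 × 10³ pascals = 2.76
Sum: 9.21 + 33.9 + 2.76 = 45.87

45.87 pascals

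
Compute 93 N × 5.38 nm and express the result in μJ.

93 × 5.38 × 10⁻⁹ = 500.34 × 10⁻⁹ J

0.50034 μJ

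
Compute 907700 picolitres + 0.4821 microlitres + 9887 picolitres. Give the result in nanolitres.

1399.687 nanolitres

In nanolitres:
  907700 picolitres = 907700 × 10^-3 nanolitres = 907.7
  0.4821 microlitres = 0.4821 × 10^3 nanolitres = 482.1
  9887 picolitres = 9887 × 10^-3 nanolitres = 9.887
Sum: 907.7 + 482.1 + 9.887 = 1399.687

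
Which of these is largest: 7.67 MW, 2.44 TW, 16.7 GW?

7.67 MW = 7670000 W
2.44 TW = 2440000000000 W
16.7 GW = 16700000000 W

2.44 TW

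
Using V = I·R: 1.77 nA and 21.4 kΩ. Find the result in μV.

37.878 μV

1.77 × 10^-9 × 21.4 × 10^3 = 37.878 × 10^-6 V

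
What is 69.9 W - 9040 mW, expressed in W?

In W:
  69.9 W → 69.9
  9040 mW = 9040 × 10^-3 W = 9.04
Difference: 69.9 - 9.04 = 60.86

60.86 W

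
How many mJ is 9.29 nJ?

nano = 10⁻⁹, milli = 10⁻³; factor is 10⁻⁶.
9.29 × 10⁻⁶ = 0.00000929

0.00000929 mJ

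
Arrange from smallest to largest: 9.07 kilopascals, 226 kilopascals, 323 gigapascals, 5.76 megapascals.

9.07 kilopascals < 226 kilopascals < 5.76 megapascals < 323 gigapascals

9.07 kilopascals = 9070 pascals
226 kilopascals = 226000 pascals
323 gigapascals = 323000000000 pascals
5.76 megapascals = 5760000 pascals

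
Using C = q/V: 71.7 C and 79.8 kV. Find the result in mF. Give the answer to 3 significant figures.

(71.7) / (79.8 × 10³) = 0.8985 × 10⁻³ F

0.898 mF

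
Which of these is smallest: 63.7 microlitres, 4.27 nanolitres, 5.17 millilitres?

4.27 nanolitres

63.7 microlitres = 0.0000637 litres
4.27 nanolitres = 0.00000000427 litres
5.17 millilitres = 0.00517 litres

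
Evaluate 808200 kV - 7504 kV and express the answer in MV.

800.696 MV

In MV:
  808200 kV = 808200 × 10⁻³ MV = 808.2
  7504 kV = 7504 × 10⁻³ MV = 7.504
Difference: 808.2 - 7.504 = 800.696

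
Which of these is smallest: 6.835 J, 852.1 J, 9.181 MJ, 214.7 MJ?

6.835 J

6.835 J = 6.835 J
852.1 J = 852.1 J
9.181 MJ = 9181000 J
214.7 MJ = 214700000 J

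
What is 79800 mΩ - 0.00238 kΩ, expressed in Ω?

77.42 Ω

In Ω:
  79800 mΩ = 79800e-3 Ω = 79.8
  0.00238 kΩ = 0.00238e3 Ω = 2.38
Difference: 79.8 - 2.38 = 77.42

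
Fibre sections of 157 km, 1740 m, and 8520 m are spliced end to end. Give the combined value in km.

In km:
  157 km → 157
  1740 m = 1740e-3 km = 1.74
  8520 m = 8520e-3 km = 8.52
Sum: 157 + 1.74 + 8.52 = 167.26

167.26 km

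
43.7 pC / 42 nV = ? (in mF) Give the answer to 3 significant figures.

(43.7e-12) / (42e-9) = 1.0405e-3 F

1.04 mF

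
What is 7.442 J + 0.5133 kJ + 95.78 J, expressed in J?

616.522 J

In J:
  7.442 J → 7.442
  0.5133 kJ = 0.5133e3 J = 513.3
  95.78 J → 95.78
Sum: 7.442 + 513.3 + 95.78 = 616.522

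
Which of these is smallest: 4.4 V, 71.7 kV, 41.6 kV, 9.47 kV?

4.4 V = 4.4 V
71.7 kV = 71700 V
41.6 kV = 41600 V
9.47 kV = 9470 V

4.4 V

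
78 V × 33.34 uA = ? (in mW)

2.60052 mW

78 × 33.34 × 10⁻⁶ = 2600.52 × 10⁻⁶ W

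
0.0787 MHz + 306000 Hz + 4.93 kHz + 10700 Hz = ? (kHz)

400.33 kHz

In kHz:
  0.0787 MHz = 0.0787e3 kHz = 78.7
  306000 Hz = 306000e-3 kHz = 306
  4.93 kHz → 4.93
  10700 Hz = 10700e-3 kHz = 10.7
Sum: 78.7 + 306 + 4.93 + 10.7 = 400.33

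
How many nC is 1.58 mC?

1580000 nC

milli = 10^-3, nano = 10^-9; factor is 10^6.
1.58 × 10^6 = 1580000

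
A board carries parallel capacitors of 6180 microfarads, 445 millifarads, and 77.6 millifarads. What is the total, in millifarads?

528.78 millifarads

In millifarads:
  6180 microfarads = 6180e-3 millifarads = 6.18
  445 millifarads → 445
  77.6 millifarads → 77.6
Sum: 6.18 + 445 + 77.6 = 528.78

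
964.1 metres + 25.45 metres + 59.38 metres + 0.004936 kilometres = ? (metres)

1053.866 metres

In metres:
  964.1 metres → 964.1
  25.45 metres → 25.45
  59.38 metres → 59.38
  0.004936 kilometres = 0.004936 × 10^3 metres = 4.936
Sum: 964.1 + 25.45 + 59.38 + 4.936 = 1053.866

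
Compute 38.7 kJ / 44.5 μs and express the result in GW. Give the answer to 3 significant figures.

(38.7e3) / (44.5e-6) = 0.86966e9 W

0.870 GW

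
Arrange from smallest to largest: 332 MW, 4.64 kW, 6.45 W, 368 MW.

332 MW = 332000000 W
4.64 kW = 4640 W
6.45 W = 6.45 W
368 MW = 368000000 W

6.45 W < 4.64 kW < 332 MW < 368 MW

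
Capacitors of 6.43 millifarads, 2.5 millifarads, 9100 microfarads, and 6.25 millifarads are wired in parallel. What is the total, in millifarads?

24.28 millifarads

In millifarads:
  6.43 millifarads → 6.43
  2.5 millifarads → 2.5
  9100 microfarads = 9100 × 10⁻³ millifarads = 9.1
  6.25 millifarads → 6.25
Sum: 6.43 + 2.5 + 9.1 + 6.25 = 24.28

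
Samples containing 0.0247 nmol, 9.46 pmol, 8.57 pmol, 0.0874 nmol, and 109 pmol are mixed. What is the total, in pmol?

In pmol:
  0.0247 nmol = 0.0247 × 10^3 pmol = 24.7
  9.46 pmol → 9.46
  8.57 pmol → 8.57
  0.0874 nmol = 0.0874 × 10^3 pmol = 87.4
  109 pmol → 109
Sum: 24.7 + 9.46 + 8.57 + 87.4 + 109 = 239.13

239.13 pmol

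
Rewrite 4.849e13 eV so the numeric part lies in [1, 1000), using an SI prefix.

= 48.49e12 eV; 1e12 is tera.

48.49 TeV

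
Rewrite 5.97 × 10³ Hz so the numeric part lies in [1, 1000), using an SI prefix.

= 5.97 × 10³ Hz; 10³ is kilo.

5.97 kHz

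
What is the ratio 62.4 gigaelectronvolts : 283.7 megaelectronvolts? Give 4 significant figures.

220.0

(62.4 × 10⁹) / (283.7 × 10⁶) = 0.21995 × 10³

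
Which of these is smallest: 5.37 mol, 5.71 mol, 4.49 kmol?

5.37 mol = 5.37 mol
5.71 mol = 5.71 mol
4.49 kmol = 4490 mol

5.37 mol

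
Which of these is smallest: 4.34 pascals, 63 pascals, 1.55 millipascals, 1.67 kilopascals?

1.55 millipascals

4.34 pascals = 4.34 pascals
63 pascals = 63 pascals
1.55 millipascals = 0.00155 pascals
1.67 kilopascals = 1670 pascals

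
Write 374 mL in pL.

milli = 10^-3, pico = 10^-12; factor is 10^9.
374 × 10^9 = 374000000000

374000000000 pL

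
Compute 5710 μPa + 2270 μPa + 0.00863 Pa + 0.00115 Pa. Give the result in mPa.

17.76 mPa

In mPa:
  5710 μPa = 5710e-3 mPa = 5.71
  2270 μPa = 2270e-3 mPa = 2.27
  0.00863 Pa = 0.00863e3 mPa = 8.63
  0.00115 Pa = 0.00115e3 mPa = 1.15
Sum: 5.71 + 2.27 + 8.63 + 1.15 = 17.76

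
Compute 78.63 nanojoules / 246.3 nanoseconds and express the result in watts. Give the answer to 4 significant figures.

(78.63 × 10⁻⁹) / (246.3 × 10⁻⁹) = 0.319245 W

0.3192 watts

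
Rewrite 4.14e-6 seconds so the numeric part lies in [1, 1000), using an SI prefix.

4.14 microseconds

= 4.14e-6 seconds; 1e-6 is micro.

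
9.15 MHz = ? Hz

mega = 10^6, (no prefix) = 10^0; factor is 10^6.
9.15 × 10^6 = 9150000

9150000 Hz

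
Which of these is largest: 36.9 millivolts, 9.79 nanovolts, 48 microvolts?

36.9 millivolts

36.9 millivolts = 0.0369 volts
9.79 nanovolts = 0.00000000979 volts
48 microvolts = 0.000048 volts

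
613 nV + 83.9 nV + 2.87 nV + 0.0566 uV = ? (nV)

756.37 nV

In nV:
  613 nV → 613
  83.9 nV → 83.9
  2.87 nV → 2.87
  0.0566 uV = 0.0566 × 10³ nV = 56.6
Sum: 613 + 83.9 + 2.87 + 56.6 = 756.37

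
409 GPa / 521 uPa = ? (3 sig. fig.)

(409e9) / (521e-6) = 0.785e15

785000000000000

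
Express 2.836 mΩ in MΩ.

0.000000002836 MΩ

milli = 10⁻³, mega = 10⁶; factor is 10⁻⁹.
2.836 × 10⁻⁹ = 0.000000002836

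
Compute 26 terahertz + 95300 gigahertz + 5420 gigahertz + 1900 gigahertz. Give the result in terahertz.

In terahertz:
  26 terahertz → 26
  95300 gigahertz = 95300e-3 terahertz = 95.3
  5420 gigahertz = 5420e-3 terahertz = 5.42
  1900 gigahertz = 1900e-3 terahertz = 1.9
Sum: 26 + 95.3 + 5.42 + 1.9 = 128.62

128.62 terahertz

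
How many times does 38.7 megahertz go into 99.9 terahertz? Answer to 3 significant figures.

2580000

(99.9 × 10^12) / (38.7 × 10^6) = 2.581 × 10^6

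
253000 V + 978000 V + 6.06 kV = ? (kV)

In kV:
  253000 V = 253000e-3 kV = 253
  978000 V = 978000e-3 kV = 978
  6.06 kV → 6.06
Sum: 253 + 978 + 6.06 = 1237.06

1237.06 kV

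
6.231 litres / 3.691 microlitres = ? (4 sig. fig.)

(6.231) / (3.691e-6) = 1.6882e6

1688000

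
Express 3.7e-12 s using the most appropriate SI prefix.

= 3.7e-12 s; 1e-12 is pico.

3.7 ps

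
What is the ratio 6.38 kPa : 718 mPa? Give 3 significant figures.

(6.38e3) / (718e-3) = 0.008886e6

8890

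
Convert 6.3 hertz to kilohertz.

0.0063 kilohertz

(no prefix) = 10^0, kilo = 10^3; factor is 10^-3.
6.3 × 10^-3 = 0.0063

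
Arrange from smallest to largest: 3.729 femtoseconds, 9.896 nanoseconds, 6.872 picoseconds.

3.729 femtoseconds < 6.872 picoseconds < 9.896 nanoseconds

3.729 femtoseconds = 0.000000000000003729 seconds
9.896 nanoseconds = 0.000000009896 seconds
6.872 picoseconds = 0.000000000006872 seconds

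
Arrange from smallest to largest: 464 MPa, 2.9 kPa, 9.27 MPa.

464 MPa = 464000000 Pa
2.9 kPa = 2900 Pa
9.27 MPa = 9270000 Pa

2.9 kPa < 9.27 MPa < 464 MPa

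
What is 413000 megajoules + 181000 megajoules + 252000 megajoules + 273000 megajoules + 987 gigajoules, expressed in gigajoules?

2106 gigajoules

In gigajoules:
  413000 megajoules = 413000e-3 gigajoules = 413
  181000 megajoules = 181000e-3 gigajoules = 181
  252000 megajoules = 252000e-3 gigajoules = 252
  273000 megajoules = 273000e-3 gigajoules = 273
  987 gigajoules → 987
Sum: 413 + 181 + 252 + 273 + 987 = 2106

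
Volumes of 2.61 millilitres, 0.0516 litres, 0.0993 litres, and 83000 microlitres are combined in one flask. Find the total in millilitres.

236.51 millilitres

In millilitres:
  2.61 millilitres → 2.61
  0.0516 litres = 0.0516 × 10³ millilitres = 51.6
  0.0993 litres = 0.0993 × 10³ millilitres = 99.3
  83000 microlitres = 83000 × 10⁻³ millilitres = 83
Sum: 2.61 + 51.6 + 99.3 + 83 = 236.51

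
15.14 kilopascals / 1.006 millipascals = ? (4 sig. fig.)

(15.14 × 10³) / (1.006 × 10⁻³) = 15.05 × 10⁶

15050000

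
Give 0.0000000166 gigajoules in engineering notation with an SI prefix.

= 16.6 joules; mantissa already in [1, 1000).

16.6 joules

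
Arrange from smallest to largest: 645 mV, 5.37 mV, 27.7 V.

5.37 mV < 645 mV < 27.7 V

645 mV = 0.645 V
5.37 mV = 0.00537 V
27.7 V = 27.7 V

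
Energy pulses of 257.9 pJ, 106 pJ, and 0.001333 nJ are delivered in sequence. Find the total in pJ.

In pJ:
  257.9 pJ → 257.9
  106 pJ → 106
  0.001333 nJ = 0.001333 × 10³ pJ = 1.333
Sum: 257.9 + 106 + 1.333 = 365.233

365.233 pJ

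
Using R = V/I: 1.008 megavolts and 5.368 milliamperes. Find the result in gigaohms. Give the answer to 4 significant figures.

0.1878 gigaohms

(1.008 × 10⁶) / (5.368 × 10⁻³) = 0.187779 × 10⁹ Ω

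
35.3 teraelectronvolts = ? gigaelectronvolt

tera = 1e12, giga = 1e9; factor is 1e3.
35.3 × 1e3 = 35300

35300 gigaelectronvolts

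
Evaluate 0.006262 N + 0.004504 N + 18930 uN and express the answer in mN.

29.696 mN

In mN:
  0.006262 N = 0.006262 × 10³ mN = 6.262
  0.004504 N = 0.004504 × 10³ mN = 4.504
  18930 uN = 18930 × 10⁻³ mN = 18.93
Sum: 6.262 + 4.504 + 18.93 = 29.696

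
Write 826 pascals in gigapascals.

0.000000826 gigapascals

(no prefix) = 10⁰, giga = 10⁹; factor is 10⁻⁹.
826 × 10⁻⁹ = 0.000000826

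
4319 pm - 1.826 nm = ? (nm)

In nm:
  4319 pm = 4319 × 10^-3 nm = 4.319
  1.826 nm → 1.826
Difference: 4.319 - 1.826 = 2.493

2.493 nm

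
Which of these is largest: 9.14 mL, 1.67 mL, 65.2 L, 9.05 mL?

9.14 mL = 0.00914 L
1.67 mL = 0.00167 L
65.2 L = 65.2 L
9.05 mL = 0.00905 L

65.2 L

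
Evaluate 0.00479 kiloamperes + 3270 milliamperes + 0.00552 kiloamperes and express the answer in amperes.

In amperes:
  0.00479 kiloamperes = 0.00479e3 amperes = 4.79
  3270 milliamperes = 3270e-3 amperes = 3.27
  0.00552 kiloamperes = 0.00552e3 amperes = 5.52
Sum: 4.79 + 3.27 + 5.52 = 13.58

13.58 amperes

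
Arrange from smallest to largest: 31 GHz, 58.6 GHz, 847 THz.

31 GHz = 31000000000 Hz
58.6 GHz = 58600000000 Hz
847 THz = 847000000000000 Hz

31 GHz < 58.6 GHz < 847 THz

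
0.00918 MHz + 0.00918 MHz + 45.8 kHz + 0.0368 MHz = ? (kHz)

100.96 kHz

In kHz:
  0.00918 MHz = 0.00918 × 10³ kHz = 9.18
  0.00918 MHz = 0.00918 × 10³ kHz = 9.18
  45.8 kHz → 45.8
  0.0368 MHz = 0.0368 × 10³ kHz = 36.8
Sum: 9.18 + 9.18 + 45.8 + 36.8 = 100.96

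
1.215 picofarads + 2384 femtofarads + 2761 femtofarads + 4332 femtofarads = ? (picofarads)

In picofarads:
  1.215 picofarads → 1.215
  2384 femtofarads = 2384 × 10^-3 picofarads = 2.384
  2761 femtofarads = 2761 × 10^-3 picofarads = 2.761
  4332 femtofarads = 4332 × 10^-3 picofarads = 4.332
Sum: 1.215 + 2.384 + 2.761 + 4.332 = 10.692

10.692 picofarads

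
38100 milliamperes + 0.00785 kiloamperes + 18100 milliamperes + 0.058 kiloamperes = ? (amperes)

122.05 amperes

In amperes:
  38100 milliamperes = 38100 × 10^-3 amperes = 38.1
  0.00785 kiloamperes = 0.00785 × 10^3 amperes = 7.85
  18100 milliamperes = 18100 × 10^-3 amperes = 18.1
  0.058 kiloamperes = 0.058 × 10^3 amperes = 58
Sum: 38.1 + 7.85 + 18.1 + 58 = 122.05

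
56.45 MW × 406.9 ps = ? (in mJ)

22.969505 mJ

56.45 × 10⁶ × 406.9 × 10⁻¹² = 22969.505 × 10⁻⁶ J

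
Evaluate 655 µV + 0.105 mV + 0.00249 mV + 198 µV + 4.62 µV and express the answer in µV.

965.11 µV

In µV:
  655 µV → 655
  0.105 mV = 0.105 × 10^3 µV = 105
  0.00249 mV = 0.00249 × 10^3 µV = 2.49
  198 µV → 198
  4.62 µV → 4.62
Sum: 655 + 105 + 2.49 + 198 + 4.62 = 965.11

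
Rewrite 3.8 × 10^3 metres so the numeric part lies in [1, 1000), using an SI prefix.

= 3.8 × 10^3 metres; 10^3 is kilo.

3.8 kilometres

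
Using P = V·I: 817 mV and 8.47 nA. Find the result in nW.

6.91999 nW

817 × 10^-3 × 8.47 × 10^-9 = 6919.99 × 10^-12 W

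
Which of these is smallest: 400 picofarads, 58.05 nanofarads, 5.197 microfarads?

400 picofarads

400 picofarads = 0.0000000004 farads
58.05 nanofarads = 0.00000005805 farads
5.197 microfarads = 0.000005197 farads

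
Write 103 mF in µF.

103000 µF

milli = 10⁻³, micro = 10⁻⁶; factor is 10³.
103 × 10³ = 103000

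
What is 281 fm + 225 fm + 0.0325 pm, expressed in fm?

538.5 fm

In fm:
  281 fm → 281
  225 fm → 225
  0.0325 pm = 0.0325e3 fm = 32.5
Sum: 281 + 225 + 32.5 = 538.5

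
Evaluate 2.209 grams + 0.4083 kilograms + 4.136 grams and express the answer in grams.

In grams:
  2.209 grams → 2.209
  0.4083 kilograms = 0.4083 × 10³ grams = 408.3
  4.136 grams → 4.136
Sum: 2.209 + 408.3 + 4.136 = 414.645

414.645 grams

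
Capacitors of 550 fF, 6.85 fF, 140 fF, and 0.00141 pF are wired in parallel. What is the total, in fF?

698.26 fF

In fF:
  550 fF → 550
  6.85 fF → 6.85
  140 fF → 140
  0.00141 pF = 0.00141e3 fF = 1.41
Sum: 550 + 6.85 + 140 + 1.41 = 698.26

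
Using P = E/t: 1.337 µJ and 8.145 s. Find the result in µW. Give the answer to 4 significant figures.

(1.337 × 10^-6) / (8.145) = 0.16415 × 10^-6 W

0.1641 µW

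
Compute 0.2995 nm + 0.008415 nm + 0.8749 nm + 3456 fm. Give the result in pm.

1186.271 pm

In pm:
  0.2995 nm = 0.2995e3 pm = 299.5
  0.008415 nm = 0.008415e3 pm = 8.415
  0.8749 nm = 0.8749e3 pm = 874.9
  3456 fm = 3456e-3 pm = 3.456
Sum: 299.5 + 8.415 + 874.9 + 3.456 = 1186.271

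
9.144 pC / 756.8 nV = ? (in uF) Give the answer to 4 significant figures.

12.08 uF

(9.144 × 10⁻¹²) / (756.8 × 10⁻⁹) = 0.0120825 × 10⁻³ F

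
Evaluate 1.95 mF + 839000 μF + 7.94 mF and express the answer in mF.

848.89 mF

In mF:
  1.95 mF → 1.95
  839000 μF = 839000 × 10^-3 mF = 839
  7.94 mF → 7.94
Sum: 1.95 + 839 + 7.94 = 848.89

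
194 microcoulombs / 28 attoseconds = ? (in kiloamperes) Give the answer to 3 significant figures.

6930000000 kiloamperes

(194 × 10⁻⁶) / (28 × 10⁻¹⁸) = 6.9286 × 10¹² A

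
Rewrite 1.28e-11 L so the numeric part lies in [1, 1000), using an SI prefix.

= 12.8e-12 L; 1e-12 is pico.

12.8 pL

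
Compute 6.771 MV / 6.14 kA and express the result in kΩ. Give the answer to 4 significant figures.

1.103 kΩ

(6.771 × 10^6) / (6.14 × 10^3) = 1.10277 × 10^3 Ω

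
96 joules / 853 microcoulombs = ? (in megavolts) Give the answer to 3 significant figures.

0.113 megavolts

(96) / (853e-6) = 0.11254e6 V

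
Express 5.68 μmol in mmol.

micro = 1e-6, milli = 1e-3; factor is 1e-3.
5.68 × 1e-3 = 0.00568

0.00568 mmol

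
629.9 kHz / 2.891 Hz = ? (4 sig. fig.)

(629.9 × 10³) / (2.891) = 217.88 × 10³

217900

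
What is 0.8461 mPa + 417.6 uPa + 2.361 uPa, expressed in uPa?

1266.061 uPa

In uPa:
  0.8461 mPa = 0.8461 × 10^3 uPa = 846.1
  417.6 uPa → 417.6
  2.361 uPa → 2.361
Sum: 846.1 + 417.6 + 2.361 = 1266.061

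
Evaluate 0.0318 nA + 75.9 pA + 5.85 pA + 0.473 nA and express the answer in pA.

In pA:
  0.0318 nA = 0.0318 × 10^3 pA = 31.8
  75.9 pA → 75.9
  5.85 pA → 5.85
  0.473 nA = 0.473 × 10^3 pA = 473
Sum: 31.8 + 75.9 + 5.85 + 473 = 586.55

586.55 pA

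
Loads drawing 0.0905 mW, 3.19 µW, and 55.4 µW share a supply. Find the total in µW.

In µW:
  0.0905 mW = 0.0905e3 µW = 90.5
  3.19 µW → 3.19
  55.4 µW → 55.4
Sum: 90.5 + 3.19 + 55.4 = 149.09

149.09 µW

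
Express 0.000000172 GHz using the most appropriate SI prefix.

= 172 Hz; mantissa already in [1, 1000).

172 Hz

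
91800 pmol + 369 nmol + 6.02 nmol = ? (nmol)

In nmol:
  91800 pmol = 91800e-3 nmol = 91.8
  369 nmol → 369
  6.02 nmol → 6.02
Sum: 91.8 + 369 + 6.02 = 466.82

466.82 nmol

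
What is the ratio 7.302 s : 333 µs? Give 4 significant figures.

(7.302) / (333e-6) = 0.021928e6

21930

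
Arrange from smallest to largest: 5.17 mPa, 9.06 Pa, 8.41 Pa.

5.17 mPa < 8.41 Pa < 9.06 Pa

5.17 mPa = 0.00517 Pa
9.06 Pa = 9.06 Pa
8.41 Pa = 8.41 Pa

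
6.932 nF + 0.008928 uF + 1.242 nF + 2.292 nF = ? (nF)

In nF:
  6.932 nF → 6.932
  0.008928 uF = 0.008928 × 10³ nF = 8.928
  1.242 nF → 1.242
  2.292 nF → 2.292
Sum: 6.932 + 8.928 + 1.242 + 2.292 = 19.394

19.394 nF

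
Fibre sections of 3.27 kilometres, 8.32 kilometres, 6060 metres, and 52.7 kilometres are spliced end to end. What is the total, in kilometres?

In kilometres:
  3.27 kilometres → 3.27
  8.32 kilometres → 8.32
  6060 metres = 6060 × 10⁻³ kilometres = 6.06
  52.7 kilometres → 52.7
Sum: 3.27 + 8.32 + 6.06 + 52.7 = 70.35

70.35 kilometres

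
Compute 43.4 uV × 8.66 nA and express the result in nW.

0.000375844 nW

43.4e-6 × 8.66e-9 = 375.844e-15 W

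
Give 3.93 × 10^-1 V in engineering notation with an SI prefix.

393 mV

= 393 × 10^-3 V; 10^-3 is milli.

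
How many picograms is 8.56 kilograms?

kilo = 10^3, pico = 10^-12; factor is 10^15.
8.56 × 10^15 = 8560000000000000

8560000000000000 picograms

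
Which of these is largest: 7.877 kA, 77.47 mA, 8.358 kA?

8.358 kA

7.877 kA = 7877 A
77.47 mA = 0.07747 A
8.358 kA = 8358 A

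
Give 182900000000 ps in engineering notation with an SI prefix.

= 182.9 × 10^-3 s; 10^-3 is milli.

182.9 ms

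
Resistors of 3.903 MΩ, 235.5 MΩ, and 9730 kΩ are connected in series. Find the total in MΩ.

In MΩ:
  3.903 MΩ → 3.903
  235.5 MΩ → 235.5
  9730 kΩ = 9730 × 10^-3 MΩ = 9.73
Sum: 3.903 + 235.5 + 9.73 = 249.133

249.133 MΩ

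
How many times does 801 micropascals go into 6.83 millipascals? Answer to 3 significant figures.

(6.83 × 10⁻³) / (801 × 10⁻⁶) = 0.008527 × 10³

8.53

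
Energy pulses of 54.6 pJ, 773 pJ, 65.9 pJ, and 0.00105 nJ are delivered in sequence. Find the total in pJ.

894.55 pJ

In pJ:
  54.6 pJ → 54.6
  773 pJ → 773
  65.9 pJ → 65.9
  0.00105 nJ = 0.00105 × 10³ pJ = 1.05
Sum: 54.6 + 773 + 65.9 + 1.05 = 894.55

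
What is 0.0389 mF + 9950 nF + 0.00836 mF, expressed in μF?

57.21 μF

In μF:
  0.0389 mF = 0.0389e3 μF = 38.9
  9950 nF = 9950e-3 μF = 9.95
  0.00836 mF = 0.00836e3 μF = 8.36
Sum: 38.9 + 9.95 + 8.36 = 57.21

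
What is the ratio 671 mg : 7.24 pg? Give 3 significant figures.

92700000000

(671 × 10^-3) / (7.24 × 10^-12) = 92.68 × 10^9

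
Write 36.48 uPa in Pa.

micro = 1e-6, (no prefix) = 1e0; factor is 1e-6.
36.48 × 1e-6 = 0.00003648

0.00003648 Pa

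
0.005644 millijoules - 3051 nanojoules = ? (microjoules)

In microjoules:
  0.005644 millijoules = 0.005644 × 10^3 microjoules = 5.644
  3051 nanojoules = 3051 × 10^-3 microjoules = 3.051
Difference: 5.644 - 3.051 = 2.593

2.593 microjoules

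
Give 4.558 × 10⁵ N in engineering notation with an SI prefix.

= 455.8 × 10³ N; 10³ is kilo.

455.8 kN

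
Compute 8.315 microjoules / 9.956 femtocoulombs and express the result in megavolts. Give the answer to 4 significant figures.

(8.315e-6) / (9.956e-15) = 0.835175e9 V

835.2 megavolts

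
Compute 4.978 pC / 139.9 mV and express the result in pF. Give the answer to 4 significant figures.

35.58 pF

(4.978e-12) / (139.9e-3) = 0.0355826e-9 F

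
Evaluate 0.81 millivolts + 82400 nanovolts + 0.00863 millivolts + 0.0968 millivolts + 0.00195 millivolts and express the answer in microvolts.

In microvolts:
  0.81 millivolts = 0.81 × 10³ microvolts = 810
  82400 nanovolts = 82400 × 10⁻³ microvolts = 82.4
  0.00863 millivolts = 0.00863 × 10³ microvolts = 8.63
  0.0968 millivolts = 0.0968 × 10³ microvolts = 96.8
  0.00195 millivolts = 0.00195 × 10³ microvolts = 1.95
Sum: 810 + 82.4 + 8.63 + 96.8 + 1.95 = 999.78

999.78 microvolts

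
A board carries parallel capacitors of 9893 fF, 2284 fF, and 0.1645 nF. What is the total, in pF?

176.677 pF

In pF:
  9893 fF = 9893 × 10^-3 pF = 9.893
  2284 fF = 2284 × 10^-3 pF = 2.284
  0.1645 nF = 0.1645 × 10^3 pF = 164.5
Sum: 9.893 + 2.284 + 164.5 = 176.677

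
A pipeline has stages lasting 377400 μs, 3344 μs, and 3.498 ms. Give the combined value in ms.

In ms:
  377400 μs = 377400e-3 ms = 377.4
  3344 μs = 3344e-3 ms = 3.344
  3.498 ms → 3.498
Sum: 377.4 + 3.344 + 3.498 = 384.242

384.242 ms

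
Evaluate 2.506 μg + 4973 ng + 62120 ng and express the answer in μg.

69.599 μg

In μg:
  2.506 μg → 2.506
  4973 ng = 4973e-3 μg = 4.973
  62120 ng = 62120e-3 μg = 62.12
Sum: 2.506 + 4.973 + 62.12 = 69.599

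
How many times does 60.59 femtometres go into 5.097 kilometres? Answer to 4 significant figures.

84120000000000000

(5.097 × 10³) / (60.59 × 10⁻¹⁵) = 0.084123 × 10¹⁸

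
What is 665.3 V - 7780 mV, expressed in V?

657.52 V

In V:
  665.3 V → 665.3
  7780 mV = 7780 × 10⁻³ V = 7.78
Difference: 665.3 - 7.78 = 657.52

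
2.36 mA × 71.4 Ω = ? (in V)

2.36 × 10⁻³ × 71.4 = 168.504 × 10⁻³ V

0.168504 V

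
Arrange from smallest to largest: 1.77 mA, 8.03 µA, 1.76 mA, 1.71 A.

1.77 mA = 0.00177 A
8.03 µA = 0.00000803 A
1.76 mA = 0.00176 A
1.71 A = 1.71 A

8.03 µA < 1.76 mA < 1.77 mA < 1.71 A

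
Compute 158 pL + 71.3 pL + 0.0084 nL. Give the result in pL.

In pL:
  158 pL → 158
  71.3 pL → 71.3
  0.0084 nL = 0.0084 × 10³ pL = 8.4
Sum: 158 + 71.3 + 8.4 = 237.7

237.7 pL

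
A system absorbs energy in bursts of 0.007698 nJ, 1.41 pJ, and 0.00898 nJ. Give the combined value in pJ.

18.088 pJ

In pJ:
  0.007698 nJ = 0.007698 × 10³ pJ = 7.698
  1.41 pJ → 1.41
  0.00898 nJ = 0.00898 × 10³ pJ = 8.98
Sum: 7.698 + 1.41 + 8.98 = 18.088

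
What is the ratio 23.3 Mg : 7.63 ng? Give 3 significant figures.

3050000000000000

(23.3 × 10⁶) / (7.63 × 10⁻⁹) = 3.054 × 10¹⁵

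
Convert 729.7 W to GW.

(no prefix) = 10⁰, giga = 10⁹; factor is 10⁻⁹.
729.7 × 10⁻⁹ = 0.0000007297

0.0000007297 GW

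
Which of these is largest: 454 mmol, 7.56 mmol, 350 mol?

454 mmol = 0.454 mol
7.56 mmol = 0.00756 mol
350 mol = 350 mol

350 mol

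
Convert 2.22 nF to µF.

0.00222 µF

nano = 10⁻⁹, micro = 10⁻⁶; factor is 10⁻³.
2.22 × 10⁻³ = 0.00222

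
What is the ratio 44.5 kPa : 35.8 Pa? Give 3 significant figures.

1240

(44.5 × 10³) / (35.8) = 1.243 × 10³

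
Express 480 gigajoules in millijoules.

giga = 10⁹, milli = 10⁻³; factor is 10¹².
480 × 10¹² = 480000000000000

480000000000000 millijoules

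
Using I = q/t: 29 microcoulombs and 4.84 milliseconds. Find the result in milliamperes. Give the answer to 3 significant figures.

5.99 milliamperes

(29 × 10^-6) / (4.84 × 10^-3) = 5.9917 × 10^-3 A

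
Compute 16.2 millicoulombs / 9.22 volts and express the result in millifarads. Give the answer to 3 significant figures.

(16.2e-3) / (9.22) = 1.757e-3 F

1.76 millifarads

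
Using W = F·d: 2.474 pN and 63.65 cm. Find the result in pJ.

2.474 × 10^-12 × 63.65 × 10^-2 = 157.4701 × 10^-14 J

1.574701 pJ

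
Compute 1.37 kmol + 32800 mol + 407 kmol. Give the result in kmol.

In kmol:
  1.37 kmol → 1.37
  32800 mol = 32800 × 10⁻³ kmol = 32.8
  407 kmol → 407
Sum: 1.37 + 32.8 + 407 = 441.17

441.17 kmol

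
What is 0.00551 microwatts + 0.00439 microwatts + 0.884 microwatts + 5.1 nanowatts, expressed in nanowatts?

899 nanowatts

In nanowatts:
  0.00551 microwatts = 0.00551 × 10^3 nanowatts = 5.51
  0.00439 microwatts = 0.00439 × 10^3 nanowatts = 4.39
  0.884 microwatts = 0.884 × 10^3 nanowatts = 884
  5.1 nanowatts → 5.1
Sum: 5.51 + 4.39 + 884 + 5.1 = 899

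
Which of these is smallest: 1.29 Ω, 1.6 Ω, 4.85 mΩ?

1.29 Ω = 1.29 Ω
1.6 Ω = 1.6 Ω
4.85 mΩ = 0.00485 Ω

4.85 mΩ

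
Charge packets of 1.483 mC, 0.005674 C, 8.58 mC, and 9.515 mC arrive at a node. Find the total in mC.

25.252 mC

In mC:
  1.483 mC → 1.483
  0.005674 C = 0.005674 × 10³ mC = 5.674
  8.58 mC → 8.58
  9.515 mC → 9.515
Sum: 1.483 + 5.674 + 8.58 + 9.515 = 25.252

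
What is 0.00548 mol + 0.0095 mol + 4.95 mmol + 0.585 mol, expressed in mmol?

In mmol:
  0.00548 mol = 0.00548e3 mmol = 5.48
  0.0095 mol = 0.0095e3 mmol = 9.5
  4.95 mmol → 4.95
  0.585 mol = 0.585e3 mmol = 585
Sum: 5.48 + 9.5 + 4.95 + 585 = 604.93

604.93 mmol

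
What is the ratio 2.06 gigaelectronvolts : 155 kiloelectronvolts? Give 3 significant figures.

(2.06 × 10⁹) / (155 × 10³) = 0.01329 × 10⁶

13300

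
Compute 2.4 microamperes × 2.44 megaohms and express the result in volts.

5.856 volts

2.4 × 10⁻⁶ × 2.44 × 10⁶ = 5.856 V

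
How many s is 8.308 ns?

nano = 10⁻⁹, (no prefix) = 10⁰; factor is 10⁻⁹.
8.308 × 10⁻⁹ = 0.000000008308

0.000000008308 s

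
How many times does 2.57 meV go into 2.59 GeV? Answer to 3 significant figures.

(2.59 × 10⁹) / (2.57 × 10⁻³) = 1.008 × 10¹²

1010000000000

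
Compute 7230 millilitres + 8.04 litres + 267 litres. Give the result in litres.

In litres:
  7230 millilitres = 7230e-3 litres = 7.23
  8.04 litres → 8.04
  267 litres → 267
Sum: 7.23 + 8.04 + 267 = 282.27

282.27 litres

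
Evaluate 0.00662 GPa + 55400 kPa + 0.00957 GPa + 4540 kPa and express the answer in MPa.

76.13 MPa

In MPa:
  0.00662 GPa = 0.00662 × 10³ MPa = 6.62
  55400 kPa = 55400 × 10⁻³ MPa = 55.4
  0.00957 GPa = 0.00957 × 10³ MPa = 9.57
  4540 kPa = 4540 × 10⁻³ MPa = 4.54
Sum: 6.62 + 55.4 + 9.57 + 4.54 = 76.13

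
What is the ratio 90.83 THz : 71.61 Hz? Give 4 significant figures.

(90.83 × 10^12) / (71.61) = 1.2684 × 10^12

1268000000000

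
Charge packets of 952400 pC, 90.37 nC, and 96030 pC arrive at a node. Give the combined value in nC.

1138.8 nC

In nC:
  952400 pC = 952400 × 10^-3 nC = 952.4
  90.37 nC → 90.37
  96030 pC = 96030 × 10^-3 nC = 96.03
Sum: 952.4 + 90.37 + 96.03 = 1138.8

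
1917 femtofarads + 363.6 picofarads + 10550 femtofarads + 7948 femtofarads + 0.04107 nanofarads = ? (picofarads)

In picofarads:
  1917 femtofarads = 1917 × 10^-3 picofarads = 1.917
  363.6 picofarads → 363.6
  10550 femtofarads = 10550 × 10^-3 picofarads = 10.55
  7948 femtofarads = 7948 × 10^-3 picofarads = 7.948
  0.04107 nanofarads = 0.04107 × 10^3 picofarads = 41.07
Sum: 1.917 + 363.6 + 10.55 + 7.948 + 41.07 = 425.085

425.085 picofarads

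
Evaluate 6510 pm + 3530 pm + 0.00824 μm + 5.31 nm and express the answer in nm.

In nm:
  6510 pm = 6510 × 10^-3 nm = 6.51
  3530 pm = 3530 × 10^-3 nm = 3.53
  0.00824 μm = 0.00824 × 10^3 nm = 8.24
  5.31 nm → 5.31
Sum: 6.51 + 3.53 + 8.24 + 5.31 = 23.59

23.59 nm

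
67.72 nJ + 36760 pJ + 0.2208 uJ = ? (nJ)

In nJ:
  67.72 nJ → 67.72
  36760 pJ = 36760e-3 nJ = 36.76
  0.2208 uJ = 0.2208e3 nJ = 220.8
Sum: 67.72 + 36.76 + 220.8 = 325.28

325.28 nJ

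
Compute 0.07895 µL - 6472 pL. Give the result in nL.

In nL:
  0.07895 µL = 0.07895 × 10³ nL = 78.95
  6472 pL = 6472 × 10⁻³ nL = 6.472
Difference: 78.95 - 6.472 = 72.478

72.478 nL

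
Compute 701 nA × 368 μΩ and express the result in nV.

701e-9 × 368e-6 = 257968e-15 V

0.257968 nV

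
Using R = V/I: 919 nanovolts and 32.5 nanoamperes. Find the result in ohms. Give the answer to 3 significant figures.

(919e-9) / (32.5e-9) = 28.277 Ω

28.3 ohms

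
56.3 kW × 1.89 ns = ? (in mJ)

56.3 × 10^3 × 1.89 × 10^-9 = 106.407 × 10^-6 J

0.106407 mJ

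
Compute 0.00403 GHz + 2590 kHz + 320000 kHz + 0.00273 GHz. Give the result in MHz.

329.35 MHz

In MHz:
  0.00403 GHz = 0.00403 × 10³ MHz = 4.03
  2590 kHz = 2590 × 10⁻³ MHz = 2.59
  320000 kHz = 320000 × 10⁻³ MHz = 320
  0.00273 GHz = 0.00273 × 10³ MHz = 2.73
Sum: 4.03 + 2.59 + 320 + 2.73 = 329.35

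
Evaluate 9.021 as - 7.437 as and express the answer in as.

1.584 as

In as:
  9.021 as → 9.021
  7.437 as → 7.437
Difference: 9.021 - 7.437 = 1.584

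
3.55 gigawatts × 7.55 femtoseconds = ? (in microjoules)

3.55 × 10^9 × 7.55 × 10^-15 = 26.8025 × 10^-6 J

26.8025 microjoules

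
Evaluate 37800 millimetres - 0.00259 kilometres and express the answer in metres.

35.21 metres

In metres:
  37800 millimetres = 37800 × 10⁻³ metres = 37.8
  0.00259 kilometres = 0.00259 × 10³ metres = 2.59
Difference: 37.8 - 2.59 = 35.21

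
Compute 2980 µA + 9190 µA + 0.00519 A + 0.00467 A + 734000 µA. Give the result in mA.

In mA:
  2980 µA = 2980 × 10⁻³ mA = 2.98
  9190 µA = 9190 × 10⁻³ mA = 9.19
  0.00519 A = 0.00519 × 10³ mA = 5.19
  0.00467 A = 0.00467 × 10³ mA = 4.67
  734000 µA = 734000 × 10⁻³ mA = 734
Sum: 2.98 + 9.19 + 5.19 + 4.67 + 734 = 756.03

756.03 mA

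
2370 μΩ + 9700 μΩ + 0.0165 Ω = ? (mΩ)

In mΩ:
  2370 μΩ = 2370e-3 mΩ = 2.37
  9700 μΩ = 9700e-3 mΩ = 9.7
  0.0165 Ω = 0.0165e3 mΩ = 16.5
Sum: 2.37 + 9.7 + 16.5 = 28.57

28.57 mΩ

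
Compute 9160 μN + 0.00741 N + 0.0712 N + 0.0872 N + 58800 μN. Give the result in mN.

In mN:
  9160 μN = 9160 × 10⁻³ mN = 9.16
  0.00741 N = 0.00741 × 10³ mN = 7.41
  0.0712 N = 0.0712 × 10³ mN = 71.2
  0.0872 N = 0.0872 × 10³ mN = 87.2
  58800 μN = 58800 × 10⁻³ mN = 58.8
Sum: 9.16 + 7.41 + 71.2 + 87.2 + 58.8 = 233.77

233.77 mN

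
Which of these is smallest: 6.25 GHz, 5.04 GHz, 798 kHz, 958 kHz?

6.25 GHz = 6250000000 Hz
5.04 GHz = 5040000000 Hz
798 kHz = 798000 Hz
958 kHz = 958000 Hz

798 kHz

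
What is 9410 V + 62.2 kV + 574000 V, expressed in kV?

645.61 kV

In kV:
  9410 V = 9410 × 10⁻³ kV = 9.41
  62.2 kV → 62.2
  574000 V = 574000 × 10⁻³ kV = 574
Sum: 9.41 + 62.2 + 574 = 645.61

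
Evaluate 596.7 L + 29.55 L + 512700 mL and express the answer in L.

In L:
  596.7 L → 596.7
  29.55 L → 29.55
  512700 mL = 512700 × 10⁻³ L = 512.7
Sum: 596.7 + 29.55 + 512.7 = 1138.95

1138.95 L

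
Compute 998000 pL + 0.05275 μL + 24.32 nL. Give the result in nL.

In nL:
  998000 pL = 998000 × 10⁻³ nL = 998
  0.05275 μL = 0.05275 × 10³ nL = 52.75
  24.32 nL → 24.32
Sum: 998 + 52.75 + 24.32 = 1075.07

1075.07 nL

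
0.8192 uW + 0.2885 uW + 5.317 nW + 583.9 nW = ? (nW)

1696.917 nW

In nW:
  0.8192 uW = 0.8192e3 nW = 819.2
  0.2885 uW = 0.2885e3 nW = 288.5
  5.317 nW → 5.317
  583.9 nW → 583.9
Sum: 819.2 + 288.5 + 5.317 + 583.9 = 1696.917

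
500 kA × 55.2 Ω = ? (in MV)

500 × 10^3 × 55.2 = 27600 × 10^3 V

27.6 MV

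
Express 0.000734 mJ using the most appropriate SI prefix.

734 nJ

= 734 × 10^-9 J; 10^-9 is nano.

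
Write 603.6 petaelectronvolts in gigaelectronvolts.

603600000 gigaelectronvolts

peta = 10¹⁵, giga = 10⁹; factor is 10⁶.
603.6 × 10⁶ = 603600000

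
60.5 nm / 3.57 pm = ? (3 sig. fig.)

(60.5e-9) / (3.57e-12) = 16.95e3

16900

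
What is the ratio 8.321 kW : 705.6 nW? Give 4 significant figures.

11790000000

(8.321 × 10³) / (705.6 × 10⁻⁹) = 0.011793 × 10¹²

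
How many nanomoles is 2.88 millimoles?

2880000 nanomoles

milli = 1e-3, nano = 1e-9; factor is 1e6.
2.88 × 1e6 = 2880000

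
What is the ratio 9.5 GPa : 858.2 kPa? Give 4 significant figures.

11070

(9.5 × 10⁹) / (858.2 × 10³) = 0.01107 × 10⁶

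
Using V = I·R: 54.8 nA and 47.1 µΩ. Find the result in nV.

0.00258108 nV

54.8e-9 × 47.1e-6 = 2581.08e-15 V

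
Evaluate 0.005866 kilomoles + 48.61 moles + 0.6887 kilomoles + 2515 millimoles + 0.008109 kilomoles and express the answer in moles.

753.8 moles

In moles:
  0.005866 kilomoles = 0.005866e3 moles = 5.866
  48.61 moles → 48.61
  0.6887 kilomoles = 0.6887e3 moles = 688.7
  2515 millimoles = 2515e-3 moles = 2.515
  0.008109 kilomoles = 0.008109e3 moles = 8.109
Sum: 5.866 + 48.61 + 688.7 + 2.515 + 8.109 = 753.8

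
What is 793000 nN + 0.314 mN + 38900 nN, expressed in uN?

1145.9 uN

In uN:
  793000 nN = 793000 × 10^-3 uN = 793
  0.314 mN = 0.314 × 10^3 uN = 314
  38900 nN = 38900 × 10^-3 uN = 38.9
Sum: 793 + 314 + 38.9 = 1145.9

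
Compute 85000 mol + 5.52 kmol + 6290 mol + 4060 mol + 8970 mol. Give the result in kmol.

109.84 kmol

In kmol:
  85000 mol = 85000 × 10⁻³ kmol = 85
  5.52 kmol → 5.52
  6290 mol = 6290 × 10⁻³ kmol = 6.29
  4060 mol = 4060 × 10⁻³ kmol = 4.06
  8970 mol = 8970 × 10⁻³ kmol = 8.97
Sum: 85 + 5.52 + 6.29 + 4.06 + 8.97 = 109.84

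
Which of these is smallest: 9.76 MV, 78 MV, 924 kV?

9.76 MV = 9760000 V
78 MV = 78000000 V
924 kV = 924000 V

924 kV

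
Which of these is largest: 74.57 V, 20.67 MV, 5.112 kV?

20.67 MV

74.57 V = 74.57 V
20.67 MV = 20670000 V
5.112 kV = 5112 V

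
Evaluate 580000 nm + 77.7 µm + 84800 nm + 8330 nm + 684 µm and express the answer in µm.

In µm:
  580000 nm = 580000e-3 µm = 580
  77.7 µm → 77.7
  84800 nm = 84800e-3 µm = 84.8
  8330 nm = 8330e-3 µm = 8.33
  684 µm → 684
Sum: 580 + 77.7 + 84.8 + 8.33 + 684 = 1434.83

1434.83 µm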